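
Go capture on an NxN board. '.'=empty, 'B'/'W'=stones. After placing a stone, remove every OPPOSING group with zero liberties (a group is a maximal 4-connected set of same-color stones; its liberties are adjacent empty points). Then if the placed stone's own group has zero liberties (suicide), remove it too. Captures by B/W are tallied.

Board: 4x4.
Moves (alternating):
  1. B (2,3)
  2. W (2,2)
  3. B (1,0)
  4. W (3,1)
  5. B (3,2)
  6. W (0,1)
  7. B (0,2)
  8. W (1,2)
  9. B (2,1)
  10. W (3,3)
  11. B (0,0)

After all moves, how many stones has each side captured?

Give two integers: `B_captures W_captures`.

Move 1: B@(2,3) -> caps B=0 W=0
Move 2: W@(2,2) -> caps B=0 W=0
Move 3: B@(1,0) -> caps B=0 W=0
Move 4: W@(3,1) -> caps B=0 W=0
Move 5: B@(3,2) -> caps B=0 W=0
Move 6: W@(0,1) -> caps B=0 W=0
Move 7: B@(0,2) -> caps B=0 W=0
Move 8: W@(1,2) -> caps B=0 W=0
Move 9: B@(2,1) -> caps B=0 W=0
Move 10: W@(3,3) -> caps B=0 W=1
Move 11: B@(0,0) -> caps B=0 W=1

Answer: 0 1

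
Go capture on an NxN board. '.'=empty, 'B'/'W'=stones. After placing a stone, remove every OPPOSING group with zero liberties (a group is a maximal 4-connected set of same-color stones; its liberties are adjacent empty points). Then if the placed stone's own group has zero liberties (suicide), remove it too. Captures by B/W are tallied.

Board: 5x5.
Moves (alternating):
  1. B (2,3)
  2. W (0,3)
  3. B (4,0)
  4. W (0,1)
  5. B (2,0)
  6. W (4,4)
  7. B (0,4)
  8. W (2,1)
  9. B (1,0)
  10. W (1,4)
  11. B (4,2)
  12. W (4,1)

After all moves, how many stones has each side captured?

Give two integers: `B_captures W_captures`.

Move 1: B@(2,3) -> caps B=0 W=0
Move 2: W@(0,3) -> caps B=0 W=0
Move 3: B@(4,0) -> caps B=0 W=0
Move 4: W@(0,1) -> caps B=0 W=0
Move 5: B@(2,0) -> caps B=0 W=0
Move 6: W@(4,4) -> caps B=0 W=0
Move 7: B@(0,4) -> caps B=0 W=0
Move 8: W@(2,1) -> caps B=0 W=0
Move 9: B@(1,0) -> caps B=0 W=0
Move 10: W@(1,4) -> caps B=0 W=1
Move 11: B@(4,2) -> caps B=0 W=1
Move 12: W@(4,1) -> caps B=0 W=1

Answer: 0 1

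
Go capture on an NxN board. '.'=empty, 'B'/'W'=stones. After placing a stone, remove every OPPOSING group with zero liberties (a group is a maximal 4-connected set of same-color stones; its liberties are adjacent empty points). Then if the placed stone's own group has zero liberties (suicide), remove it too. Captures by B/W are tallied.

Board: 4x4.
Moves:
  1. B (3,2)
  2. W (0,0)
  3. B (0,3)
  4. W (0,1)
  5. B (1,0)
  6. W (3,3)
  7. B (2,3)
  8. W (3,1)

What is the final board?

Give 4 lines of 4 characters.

Move 1: B@(3,2) -> caps B=0 W=0
Move 2: W@(0,0) -> caps B=0 W=0
Move 3: B@(0,3) -> caps B=0 W=0
Move 4: W@(0,1) -> caps B=0 W=0
Move 5: B@(1,0) -> caps B=0 W=0
Move 6: W@(3,3) -> caps B=0 W=0
Move 7: B@(2,3) -> caps B=1 W=0
Move 8: W@(3,1) -> caps B=1 W=0

Answer: WW.B
B...
...B
.WB.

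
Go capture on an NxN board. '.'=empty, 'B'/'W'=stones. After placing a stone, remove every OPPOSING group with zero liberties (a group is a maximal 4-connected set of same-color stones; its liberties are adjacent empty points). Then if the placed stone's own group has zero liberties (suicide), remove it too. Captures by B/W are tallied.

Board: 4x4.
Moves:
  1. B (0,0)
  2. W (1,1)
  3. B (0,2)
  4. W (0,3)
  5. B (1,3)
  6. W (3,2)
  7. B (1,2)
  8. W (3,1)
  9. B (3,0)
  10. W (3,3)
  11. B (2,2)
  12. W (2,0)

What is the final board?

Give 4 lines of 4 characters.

Answer: B.B.
.WBB
W.B.
.WWW

Derivation:
Move 1: B@(0,0) -> caps B=0 W=0
Move 2: W@(1,1) -> caps B=0 W=0
Move 3: B@(0,2) -> caps B=0 W=0
Move 4: W@(0,3) -> caps B=0 W=0
Move 5: B@(1,3) -> caps B=1 W=0
Move 6: W@(3,2) -> caps B=1 W=0
Move 7: B@(1,2) -> caps B=1 W=0
Move 8: W@(3,1) -> caps B=1 W=0
Move 9: B@(3,0) -> caps B=1 W=0
Move 10: W@(3,3) -> caps B=1 W=0
Move 11: B@(2,2) -> caps B=1 W=0
Move 12: W@(2,0) -> caps B=1 W=1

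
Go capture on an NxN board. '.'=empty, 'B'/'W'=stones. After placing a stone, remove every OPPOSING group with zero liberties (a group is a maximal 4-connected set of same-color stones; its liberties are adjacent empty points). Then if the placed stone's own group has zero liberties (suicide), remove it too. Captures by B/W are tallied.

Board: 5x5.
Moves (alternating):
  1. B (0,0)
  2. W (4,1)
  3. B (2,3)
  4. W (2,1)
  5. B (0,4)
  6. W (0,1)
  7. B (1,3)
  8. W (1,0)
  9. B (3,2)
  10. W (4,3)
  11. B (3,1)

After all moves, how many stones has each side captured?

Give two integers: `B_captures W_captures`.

Answer: 0 1

Derivation:
Move 1: B@(0,0) -> caps B=0 W=0
Move 2: W@(4,1) -> caps B=0 W=0
Move 3: B@(2,3) -> caps B=0 W=0
Move 4: W@(2,1) -> caps B=0 W=0
Move 5: B@(0,4) -> caps B=0 W=0
Move 6: W@(0,1) -> caps B=0 W=0
Move 7: B@(1,3) -> caps B=0 W=0
Move 8: W@(1,0) -> caps B=0 W=1
Move 9: B@(3,2) -> caps B=0 W=1
Move 10: W@(4,3) -> caps B=0 W=1
Move 11: B@(3,1) -> caps B=0 W=1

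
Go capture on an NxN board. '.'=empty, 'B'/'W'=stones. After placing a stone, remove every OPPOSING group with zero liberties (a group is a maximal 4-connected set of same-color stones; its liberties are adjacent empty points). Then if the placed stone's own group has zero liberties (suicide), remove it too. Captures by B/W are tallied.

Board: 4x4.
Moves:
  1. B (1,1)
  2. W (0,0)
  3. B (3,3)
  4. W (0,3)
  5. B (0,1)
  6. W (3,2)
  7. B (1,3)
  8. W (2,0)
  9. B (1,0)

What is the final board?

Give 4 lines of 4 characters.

Answer: .B.W
BB.B
W...
..WB

Derivation:
Move 1: B@(1,1) -> caps B=0 W=0
Move 2: W@(0,0) -> caps B=0 W=0
Move 3: B@(3,3) -> caps B=0 W=0
Move 4: W@(0,3) -> caps B=0 W=0
Move 5: B@(0,1) -> caps B=0 W=0
Move 6: W@(3,2) -> caps B=0 W=0
Move 7: B@(1,3) -> caps B=0 W=0
Move 8: W@(2,0) -> caps B=0 W=0
Move 9: B@(1,0) -> caps B=1 W=0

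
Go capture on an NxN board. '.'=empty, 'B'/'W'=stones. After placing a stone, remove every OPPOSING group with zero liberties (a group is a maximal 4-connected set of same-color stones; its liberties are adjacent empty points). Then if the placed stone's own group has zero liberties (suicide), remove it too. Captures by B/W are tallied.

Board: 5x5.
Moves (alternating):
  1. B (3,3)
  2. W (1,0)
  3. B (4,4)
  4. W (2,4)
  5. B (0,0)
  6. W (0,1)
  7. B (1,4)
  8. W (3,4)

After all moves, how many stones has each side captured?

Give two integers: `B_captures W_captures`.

Move 1: B@(3,3) -> caps B=0 W=0
Move 2: W@(1,0) -> caps B=0 W=0
Move 3: B@(4,4) -> caps B=0 W=0
Move 4: W@(2,4) -> caps B=0 W=0
Move 5: B@(0,0) -> caps B=0 W=0
Move 6: W@(0,1) -> caps B=0 W=1
Move 7: B@(1,4) -> caps B=0 W=1
Move 8: W@(3,4) -> caps B=0 W=1

Answer: 0 1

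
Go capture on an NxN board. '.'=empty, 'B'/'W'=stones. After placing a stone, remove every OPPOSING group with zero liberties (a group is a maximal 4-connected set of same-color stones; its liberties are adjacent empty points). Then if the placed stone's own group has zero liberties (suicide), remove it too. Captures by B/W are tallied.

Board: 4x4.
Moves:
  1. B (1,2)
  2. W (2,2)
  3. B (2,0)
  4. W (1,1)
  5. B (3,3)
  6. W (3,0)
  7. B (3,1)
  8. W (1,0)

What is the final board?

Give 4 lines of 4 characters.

Answer: ....
WWB.
B.W.
.B.B

Derivation:
Move 1: B@(1,2) -> caps B=0 W=0
Move 2: W@(2,2) -> caps B=0 W=0
Move 3: B@(2,0) -> caps B=0 W=0
Move 4: W@(1,1) -> caps B=0 W=0
Move 5: B@(3,3) -> caps B=0 W=0
Move 6: W@(3,0) -> caps B=0 W=0
Move 7: B@(3,1) -> caps B=1 W=0
Move 8: W@(1,0) -> caps B=1 W=0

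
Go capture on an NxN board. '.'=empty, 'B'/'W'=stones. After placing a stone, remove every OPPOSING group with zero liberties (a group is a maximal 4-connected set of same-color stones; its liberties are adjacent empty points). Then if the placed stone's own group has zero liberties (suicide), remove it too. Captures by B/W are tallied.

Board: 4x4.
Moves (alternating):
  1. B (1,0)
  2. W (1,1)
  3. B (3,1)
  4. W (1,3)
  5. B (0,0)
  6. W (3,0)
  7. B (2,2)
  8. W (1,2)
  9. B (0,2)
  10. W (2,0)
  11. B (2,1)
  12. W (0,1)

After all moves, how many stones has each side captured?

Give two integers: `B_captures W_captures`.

Move 1: B@(1,0) -> caps B=0 W=0
Move 2: W@(1,1) -> caps B=0 W=0
Move 3: B@(3,1) -> caps B=0 W=0
Move 4: W@(1,3) -> caps B=0 W=0
Move 5: B@(0,0) -> caps B=0 W=0
Move 6: W@(3,0) -> caps B=0 W=0
Move 7: B@(2,2) -> caps B=0 W=0
Move 8: W@(1,2) -> caps B=0 W=0
Move 9: B@(0,2) -> caps B=0 W=0
Move 10: W@(2,0) -> caps B=0 W=0
Move 11: B@(2,1) -> caps B=2 W=0
Move 12: W@(0,1) -> caps B=2 W=0

Answer: 2 0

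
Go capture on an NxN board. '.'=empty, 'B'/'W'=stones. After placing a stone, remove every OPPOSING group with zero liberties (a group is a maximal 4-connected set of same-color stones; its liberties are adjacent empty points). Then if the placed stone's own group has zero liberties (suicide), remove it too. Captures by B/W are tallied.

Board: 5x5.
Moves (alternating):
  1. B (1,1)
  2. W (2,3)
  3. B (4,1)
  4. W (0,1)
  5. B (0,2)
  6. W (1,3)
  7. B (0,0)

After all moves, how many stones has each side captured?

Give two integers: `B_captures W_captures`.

Answer: 1 0

Derivation:
Move 1: B@(1,1) -> caps B=0 W=0
Move 2: W@(2,3) -> caps B=0 W=0
Move 3: B@(4,1) -> caps B=0 W=0
Move 4: W@(0,1) -> caps B=0 W=0
Move 5: B@(0,2) -> caps B=0 W=0
Move 6: W@(1,3) -> caps B=0 W=0
Move 7: B@(0,0) -> caps B=1 W=0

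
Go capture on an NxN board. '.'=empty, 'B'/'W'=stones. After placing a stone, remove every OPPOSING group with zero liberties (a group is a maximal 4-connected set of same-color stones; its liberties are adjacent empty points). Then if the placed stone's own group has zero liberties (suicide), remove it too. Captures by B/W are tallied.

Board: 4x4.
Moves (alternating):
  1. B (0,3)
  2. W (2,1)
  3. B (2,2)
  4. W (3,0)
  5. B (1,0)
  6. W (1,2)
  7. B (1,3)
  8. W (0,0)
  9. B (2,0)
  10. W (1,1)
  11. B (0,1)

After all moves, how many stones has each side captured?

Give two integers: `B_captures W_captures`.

Move 1: B@(0,3) -> caps B=0 W=0
Move 2: W@(2,1) -> caps B=0 W=0
Move 3: B@(2,2) -> caps B=0 W=0
Move 4: W@(3,0) -> caps B=0 W=0
Move 5: B@(1,0) -> caps B=0 W=0
Move 6: W@(1,2) -> caps B=0 W=0
Move 7: B@(1,3) -> caps B=0 W=0
Move 8: W@(0,0) -> caps B=0 W=0
Move 9: B@(2,0) -> caps B=0 W=0
Move 10: W@(1,1) -> caps B=0 W=2
Move 11: B@(0,1) -> caps B=0 W=2

Answer: 0 2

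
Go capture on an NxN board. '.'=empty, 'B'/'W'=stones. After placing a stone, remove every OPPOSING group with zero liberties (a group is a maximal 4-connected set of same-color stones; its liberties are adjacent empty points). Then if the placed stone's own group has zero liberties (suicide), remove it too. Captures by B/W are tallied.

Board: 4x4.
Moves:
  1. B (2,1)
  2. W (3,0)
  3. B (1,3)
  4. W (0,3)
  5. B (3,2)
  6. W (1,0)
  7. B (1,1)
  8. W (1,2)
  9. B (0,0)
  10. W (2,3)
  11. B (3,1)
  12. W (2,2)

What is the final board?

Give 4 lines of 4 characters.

Move 1: B@(2,1) -> caps B=0 W=0
Move 2: W@(3,0) -> caps B=0 W=0
Move 3: B@(1,3) -> caps B=0 W=0
Move 4: W@(0,3) -> caps B=0 W=0
Move 5: B@(3,2) -> caps B=0 W=0
Move 6: W@(1,0) -> caps B=0 W=0
Move 7: B@(1,1) -> caps B=0 W=0
Move 8: W@(1,2) -> caps B=0 W=0
Move 9: B@(0,0) -> caps B=0 W=0
Move 10: W@(2,3) -> caps B=0 W=1
Move 11: B@(3,1) -> caps B=0 W=1
Move 12: W@(2,2) -> caps B=0 W=1

Answer: B..W
WBW.
.BWW
WBB.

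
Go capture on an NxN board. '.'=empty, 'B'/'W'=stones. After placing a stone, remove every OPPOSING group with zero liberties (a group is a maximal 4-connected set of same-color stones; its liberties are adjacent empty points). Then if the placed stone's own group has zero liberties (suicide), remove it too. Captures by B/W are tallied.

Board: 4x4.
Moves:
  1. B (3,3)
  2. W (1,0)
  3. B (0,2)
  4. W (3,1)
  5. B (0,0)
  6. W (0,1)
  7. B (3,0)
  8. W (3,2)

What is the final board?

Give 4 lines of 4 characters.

Answer: .WB.
W...
....
BWWB

Derivation:
Move 1: B@(3,3) -> caps B=0 W=0
Move 2: W@(1,0) -> caps B=0 W=0
Move 3: B@(0,2) -> caps B=0 W=0
Move 4: W@(3,1) -> caps B=0 W=0
Move 5: B@(0,0) -> caps B=0 W=0
Move 6: W@(0,1) -> caps B=0 W=1
Move 7: B@(3,0) -> caps B=0 W=1
Move 8: W@(3,2) -> caps B=0 W=1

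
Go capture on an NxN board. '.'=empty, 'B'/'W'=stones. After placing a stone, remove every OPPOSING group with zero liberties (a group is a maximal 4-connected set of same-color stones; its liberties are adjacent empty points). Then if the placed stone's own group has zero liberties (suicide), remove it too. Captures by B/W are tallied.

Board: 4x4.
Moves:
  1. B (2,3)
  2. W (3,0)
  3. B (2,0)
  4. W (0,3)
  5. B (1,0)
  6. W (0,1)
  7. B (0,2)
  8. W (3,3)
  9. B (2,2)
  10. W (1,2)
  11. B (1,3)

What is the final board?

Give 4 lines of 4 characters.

Move 1: B@(2,3) -> caps B=0 W=0
Move 2: W@(3,0) -> caps B=0 W=0
Move 3: B@(2,0) -> caps B=0 W=0
Move 4: W@(0,3) -> caps B=0 W=0
Move 5: B@(1,0) -> caps B=0 W=0
Move 6: W@(0,1) -> caps B=0 W=0
Move 7: B@(0,2) -> caps B=0 W=0
Move 8: W@(3,3) -> caps B=0 W=0
Move 9: B@(2,2) -> caps B=0 W=0
Move 10: W@(1,2) -> caps B=0 W=1
Move 11: B@(1,3) -> caps B=0 W=1

Answer: .W.W
B.WB
B.BB
W..W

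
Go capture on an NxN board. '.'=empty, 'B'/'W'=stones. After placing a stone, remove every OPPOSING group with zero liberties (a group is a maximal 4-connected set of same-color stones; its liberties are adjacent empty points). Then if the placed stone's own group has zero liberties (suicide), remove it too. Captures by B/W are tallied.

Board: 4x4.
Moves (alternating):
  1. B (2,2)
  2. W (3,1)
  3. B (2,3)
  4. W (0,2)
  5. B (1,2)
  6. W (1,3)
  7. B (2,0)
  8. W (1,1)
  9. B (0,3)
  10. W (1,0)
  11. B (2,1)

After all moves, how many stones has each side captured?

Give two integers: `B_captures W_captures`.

Move 1: B@(2,2) -> caps B=0 W=0
Move 2: W@(3,1) -> caps B=0 W=0
Move 3: B@(2,3) -> caps B=0 W=0
Move 4: W@(0,2) -> caps B=0 W=0
Move 5: B@(1,2) -> caps B=0 W=0
Move 6: W@(1,3) -> caps B=0 W=0
Move 7: B@(2,0) -> caps B=0 W=0
Move 8: W@(1,1) -> caps B=0 W=0
Move 9: B@(0,3) -> caps B=1 W=0
Move 10: W@(1,0) -> caps B=1 W=0
Move 11: B@(2,1) -> caps B=1 W=0

Answer: 1 0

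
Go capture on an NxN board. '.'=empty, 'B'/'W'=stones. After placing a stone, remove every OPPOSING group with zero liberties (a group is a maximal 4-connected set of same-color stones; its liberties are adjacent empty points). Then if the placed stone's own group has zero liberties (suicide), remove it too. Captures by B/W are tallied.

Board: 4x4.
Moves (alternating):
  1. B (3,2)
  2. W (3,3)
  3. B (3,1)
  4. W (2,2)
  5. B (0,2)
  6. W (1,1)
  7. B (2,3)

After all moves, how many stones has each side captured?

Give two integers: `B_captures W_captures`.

Move 1: B@(3,2) -> caps B=0 W=0
Move 2: W@(3,3) -> caps B=0 W=0
Move 3: B@(3,1) -> caps B=0 W=0
Move 4: W@(2,2) -> caps B=0 W=0
Move 5: B@(0,2) -> caps B=0 W=0
Move 6: W@(1,1) -> caps B=0 W=0
Move 7: B@(2,3) -> caps B=1 W=0

Answer: 1 0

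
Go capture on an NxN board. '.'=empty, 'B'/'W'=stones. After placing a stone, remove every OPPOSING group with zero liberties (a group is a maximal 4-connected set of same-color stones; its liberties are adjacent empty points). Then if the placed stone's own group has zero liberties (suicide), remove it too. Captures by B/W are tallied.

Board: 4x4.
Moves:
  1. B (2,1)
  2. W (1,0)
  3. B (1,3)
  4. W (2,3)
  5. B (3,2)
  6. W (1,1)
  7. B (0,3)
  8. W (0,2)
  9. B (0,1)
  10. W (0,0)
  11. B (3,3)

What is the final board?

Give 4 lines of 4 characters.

Move 1: B@(2,1) -> caps B=0 W=0
Move 2: W@(1,0) -> caps B=0 W=0
Move 3: B@(1,3) -> caps B=0 W=0
Move 4: W@(2,3) -> caps B=0 W=0
Move 5: B@(3,2) -> caps B=0 W=0
Move 6: W@(1,1) -> caps B=0 W=0
Move 7: B@(0,3) -> caps B=0 W=0
Move 8: W@(0,2) -> caps B=0 W=0
Move 9: B@(0,1) -> caps B=0 W=0
Move 10: W@(0,0) -> caps B=0 W=1
Move 11: B@(3,3) -> caps B=0 W=1

Answer: W.WB
WW.B
.B.W
..BB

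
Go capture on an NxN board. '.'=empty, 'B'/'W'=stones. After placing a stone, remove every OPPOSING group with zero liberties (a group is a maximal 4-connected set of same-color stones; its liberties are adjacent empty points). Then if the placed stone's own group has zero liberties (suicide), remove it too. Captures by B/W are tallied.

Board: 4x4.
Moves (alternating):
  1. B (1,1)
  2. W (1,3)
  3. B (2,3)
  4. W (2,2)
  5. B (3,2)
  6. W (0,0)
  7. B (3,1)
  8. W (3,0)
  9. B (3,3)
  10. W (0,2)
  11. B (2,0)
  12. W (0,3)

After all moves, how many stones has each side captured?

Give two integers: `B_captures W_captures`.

Answer: 1 0

Derivation:
Move 1: B@(1,1) -> caps B=0 W=0
Move 2: W@(1,3) -> caps B=0 W=0
Move 3: B@(2,3) -> caps B=0 W=0
Move 4: W@(2,2) -> caps B=0 W=0
Move 5: B@(3,2) -> caps B=0 W=0
Move 6: W@(0,0) -> caps B=0 W=0
Move 7: B@(3,1) -> caps B=0 W=0
Move 8: W@(3,0) -> caps B=0 W=0
Move 9: B@(3,3) -> caps B=0 W=0
Move 10: W@(0,2) -> caps B=0 W=0
Move 11: B@(2,0) -> caps B=1 W=0
Move 12: W@(0,3) -> caps B=1 W=0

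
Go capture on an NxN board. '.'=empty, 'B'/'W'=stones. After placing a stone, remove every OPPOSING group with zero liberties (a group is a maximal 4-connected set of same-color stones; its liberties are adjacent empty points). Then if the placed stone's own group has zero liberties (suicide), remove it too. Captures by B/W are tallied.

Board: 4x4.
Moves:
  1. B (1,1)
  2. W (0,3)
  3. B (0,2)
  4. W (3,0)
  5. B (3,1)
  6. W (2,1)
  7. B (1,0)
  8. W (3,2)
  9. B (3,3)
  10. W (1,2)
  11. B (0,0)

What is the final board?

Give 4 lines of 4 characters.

Move 1: B@(1,1) -> caps B=0 W=0
Move 2: W@(0,3) -> caps B=0 W=0
Move 3: B@(0,2) -> caps B=0 W=0
Move 4: W@(3,0) -> caps B=0 W=0
Move 5: B@(3,1) -> caps B=0 W=0
Move 6: W@(2,1) -> caps B=0 W=0
Move 7: B@(1,0) -> caps B=0 W=0
Move 8: W@(3,2) -> caps B=0 W=1
Move 9: B@(3,3) -> caps B=0 W=1
Move 10: W@(1,2) -> caps B=0 W=1
Move 11: B@(0,0) -> caps B=0 W=1

Answer: B.BW
BBW.
.W..
W.WB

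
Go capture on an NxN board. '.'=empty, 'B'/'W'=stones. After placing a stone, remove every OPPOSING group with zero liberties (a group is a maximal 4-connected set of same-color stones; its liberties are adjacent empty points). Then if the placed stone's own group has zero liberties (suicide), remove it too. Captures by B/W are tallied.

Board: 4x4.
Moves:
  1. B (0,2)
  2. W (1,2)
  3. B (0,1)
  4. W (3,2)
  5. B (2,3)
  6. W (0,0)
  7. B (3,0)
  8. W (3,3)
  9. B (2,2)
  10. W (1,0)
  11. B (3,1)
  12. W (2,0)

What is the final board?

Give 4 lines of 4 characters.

Move 1: B@(0,2) -> caps B=0 W=0
Move 2: W@(1,2) -> caps B=0 W=0
Move 3: B@(0,1) -> caps B=0 W=0
Move 4: W@(3,2) -> caps B=0 W=0
Move 5: B@(2,3) -> caps B=0 W=0
Move 6: W@(0,0) -> caps B=0 W=0
Move 7: B@(3,0) -> caps B=0 W=0
Move 8: W@(3,3) -> caps B=0 W=0
Move 9: B@(2,2) -> caps B=0 W=0
Move 10: W@(1,0) -> caps B=0 W=0
Move 11: B@(3,1) -> caps B=2 W=0
Move 12: W@(2,0) -> caps B=2 W=0

Answer: WBB.
W.W.
W.BB
BB..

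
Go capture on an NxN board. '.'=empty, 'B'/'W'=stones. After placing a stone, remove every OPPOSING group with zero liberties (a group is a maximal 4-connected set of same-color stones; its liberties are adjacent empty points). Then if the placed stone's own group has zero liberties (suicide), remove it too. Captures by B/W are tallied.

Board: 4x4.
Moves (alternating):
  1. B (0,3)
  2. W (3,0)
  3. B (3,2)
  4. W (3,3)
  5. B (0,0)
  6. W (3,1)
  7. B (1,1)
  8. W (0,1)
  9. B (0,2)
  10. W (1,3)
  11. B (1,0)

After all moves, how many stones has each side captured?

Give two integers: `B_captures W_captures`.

Move 1: B@(0,3) -> caps B=0 W=0
Move 2: W@(3,0) -> caps B=0 W=0
Move 3: B@(3,2) -> caps B=0 W=0
Move 4: W@(3,3) -> caps B=0 W=0
Move 5: B@(0,0) -> caps B=0 W=0
Move 6: W@(3,1) -> caps B=0 W=0
Move 7: B@(1,1) -> caps B=0 W=0
Move 8: W@(0,1) -> caps B=0 W=0
Move 9: B@(0,2) -> caps B=1 W=0
Move 10: W@(1,3) -> caps B=1 W=0
Move 11: B@(1,0) -> caps B=1 W=0

Answer: 1 0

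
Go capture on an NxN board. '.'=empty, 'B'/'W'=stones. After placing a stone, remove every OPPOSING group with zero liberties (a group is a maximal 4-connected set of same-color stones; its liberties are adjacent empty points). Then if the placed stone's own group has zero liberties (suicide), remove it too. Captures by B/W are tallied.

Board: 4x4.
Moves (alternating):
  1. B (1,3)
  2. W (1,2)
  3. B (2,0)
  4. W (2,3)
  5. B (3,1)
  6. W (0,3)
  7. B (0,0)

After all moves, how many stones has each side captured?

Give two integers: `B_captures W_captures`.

Move 1: B@(1,3) -> caps B=0 W=0
Move 2: W@(1,2) -> caps B=0 W=0
Move 3: B@(2,0) -> caps B=0 W=0
Move 4: W@(2,3) -> caps B=0 W=0
Move 5: B@(3,1) -> caps B=0 W=0
Move 6: W@(0,3) -> caps B=0 W=1
Move 7: B@(0,0) -> caps B=0 W=1

Answer: 0 1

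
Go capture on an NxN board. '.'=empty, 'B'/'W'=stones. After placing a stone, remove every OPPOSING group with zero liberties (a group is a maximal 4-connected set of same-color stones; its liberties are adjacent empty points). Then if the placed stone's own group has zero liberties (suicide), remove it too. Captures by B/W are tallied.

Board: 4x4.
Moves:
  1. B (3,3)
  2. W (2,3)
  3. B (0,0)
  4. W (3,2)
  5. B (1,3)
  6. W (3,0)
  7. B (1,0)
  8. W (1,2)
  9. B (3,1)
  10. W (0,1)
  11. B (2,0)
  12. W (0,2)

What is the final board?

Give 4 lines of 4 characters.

Move 1: B@(3,3) -> caps B=0 W=0
Move 2: W@(2,3) -> caps B=0 W=0
Move 3: B@(0,0) -> caps B=0 W=0
Move 4: W@(3,2) -> caps B=0 W=1
Move 5: B@(1,3) -> caps B=0 W=1
Move 6: W@(3,0) -> caps B=0 W=1
Move 7: B@(1,0) -> caps B=0 W=1
Move 8: W@(1,2) -> caps B=0 W=1
Move 9: B@(3,1) -> caps B=0 W=1
Move 10: W@(0,1) -> caps B=0 W=1
Move 11: B@(2,0) -> caps B=1 W=1
Move 12: W@(0,2) -> caps B=1 W=1

Answer: BWW.
B.WB
B..W
.BW.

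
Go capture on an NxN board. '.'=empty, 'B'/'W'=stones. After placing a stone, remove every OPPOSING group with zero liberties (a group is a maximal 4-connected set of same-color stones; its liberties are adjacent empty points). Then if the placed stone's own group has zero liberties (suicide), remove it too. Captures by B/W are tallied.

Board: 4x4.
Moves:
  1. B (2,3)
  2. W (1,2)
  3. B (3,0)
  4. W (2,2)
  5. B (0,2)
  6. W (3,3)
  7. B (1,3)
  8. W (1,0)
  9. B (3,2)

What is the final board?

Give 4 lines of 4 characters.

Move 1: B@(2,3) -> caps B=0 W=0
Move 2: W@(1,2) -> caps B=0 W=0
Move 3: B@(3,0) -> caps B=0 W=0
Move 4: W@(2,2) -> caps B=0 W=0
Move 5: B@(0,2) -> caps B=0 W=0
Move 6: W@(3,3) -> caps B=0 W=0
Move 7: B@(1,3) -> caps B=0 W=0
Move 8: W@(1,0) -> caps B=0 W=0
Move 9: B@(3,2) -> caps B=1 W=0

Answer: ..B.
W.WB
..WB
B.B.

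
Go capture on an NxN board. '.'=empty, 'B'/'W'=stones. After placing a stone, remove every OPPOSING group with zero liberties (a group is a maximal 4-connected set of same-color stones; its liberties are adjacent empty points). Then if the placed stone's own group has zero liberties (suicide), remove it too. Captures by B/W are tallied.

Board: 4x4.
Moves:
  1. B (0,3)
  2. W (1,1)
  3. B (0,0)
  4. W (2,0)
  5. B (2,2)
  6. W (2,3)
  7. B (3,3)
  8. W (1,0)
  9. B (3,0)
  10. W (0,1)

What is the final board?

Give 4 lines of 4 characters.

Answer: .W.B
WW..
W.BW
B..B

Derivation:
Move 1: B@(0,3) -> caps B=0 W=0
Move 2: W@(1,1) -> caps B=0 W=0
Move 3: B@(0,0) -> caps B=0 W=0
Move 4: W@(2,0) -> caps B=0 W=0
Move 5: B@(2,2) -> caps B=0 W=0
Move 6: W@(2,3) -> caps B=0 W=0
Move 7: B@(3,3) -> caps B=0 W=0
Move 8: W@(1,0) -> caps B=0 W=0
Move 9: B@(3,0) -> caps B=0 W=0
Move 10: W@(0,1) -> caps B=0 W=1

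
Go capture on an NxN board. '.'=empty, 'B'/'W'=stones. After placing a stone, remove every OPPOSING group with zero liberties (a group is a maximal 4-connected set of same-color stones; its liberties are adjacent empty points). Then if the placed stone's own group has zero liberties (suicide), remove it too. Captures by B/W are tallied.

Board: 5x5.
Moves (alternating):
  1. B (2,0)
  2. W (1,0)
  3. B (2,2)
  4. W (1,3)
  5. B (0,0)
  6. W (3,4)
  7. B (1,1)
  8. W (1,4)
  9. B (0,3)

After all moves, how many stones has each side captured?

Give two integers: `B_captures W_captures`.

Answer: 1 0

Derivation:
Move 1: B@(2,0) -> caps B=0 W=0
Move 2: W@(1,0) -> caps B=0 W=0
Move 3: B@(2,2) -> caps B=0 W=0
Move 4: W@(1,3) -> caps B=0 W=0
Move 5: B@(0,0) -> caps B=0 W=0
Move 6: W@(3,4) -> caps B=0 W=0
Move 7: B@(1,1) -> caps B=1 W=0
Move 8: W@(1,4) -> caps B=1 W=0
Move 9: B@(0,3) -> caps B=1 W=0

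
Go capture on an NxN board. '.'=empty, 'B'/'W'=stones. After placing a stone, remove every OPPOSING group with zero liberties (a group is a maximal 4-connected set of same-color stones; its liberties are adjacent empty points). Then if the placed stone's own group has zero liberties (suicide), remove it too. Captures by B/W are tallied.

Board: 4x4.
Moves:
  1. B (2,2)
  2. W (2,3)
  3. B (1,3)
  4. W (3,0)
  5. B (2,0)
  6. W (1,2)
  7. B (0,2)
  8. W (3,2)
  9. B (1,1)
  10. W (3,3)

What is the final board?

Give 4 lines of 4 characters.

Move 1: B@(2,2) -> caps B=0 W=0
Move 2: W@(2,3) -> caps B=0 W=0
Move 3: B@(1,3) -> caps B=0 W=0
Move 4: W@(3,0) -> caps B=0 W=0
Move 5: B@(2,0) -> caps B=0 W=0
Move 6: W@(1,2) -> caps B=0 W=0
Move 7: B@(0,2) -> caps B=0 W=0
Move 8: W@(3,2) -> caps B=0 W=0
Move 9: B@(1,1) -> caps B=1 W=0
Move 10: W@(3,3) -> caps B=1 W=0

Answer: ..B.
.B.B
B.BW
W.WW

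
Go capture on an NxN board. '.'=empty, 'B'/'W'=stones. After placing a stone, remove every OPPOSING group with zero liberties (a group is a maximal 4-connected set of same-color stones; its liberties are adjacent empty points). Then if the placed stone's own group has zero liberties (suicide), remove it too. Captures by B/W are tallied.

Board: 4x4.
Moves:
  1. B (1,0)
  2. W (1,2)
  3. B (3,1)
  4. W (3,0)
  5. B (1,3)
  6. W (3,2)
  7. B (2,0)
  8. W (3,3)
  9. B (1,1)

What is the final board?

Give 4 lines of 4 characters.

Answer: ....
BBWB
B...
.BWW

Derivation:
Move 1: B@(1,0) -> caps B=0 W=0
Move 2: W@(1,2) -> caps B=0 W=0
Move 3: B@(3,1) -> caps B=0 W=0
Move 4: W@(3,0) -> caps B=0 W=0
Move 5: B@(1,3) -> caps B=0 W=0
Move 6: W@(3,2) -> caps B=0 W=0
Move 7: B@(2,0) -> caps B=1 W=0
Move 8: W@(3,3) -> caps B=1 W=0
Move 9: B@(1,1) -> caps B=1 W=0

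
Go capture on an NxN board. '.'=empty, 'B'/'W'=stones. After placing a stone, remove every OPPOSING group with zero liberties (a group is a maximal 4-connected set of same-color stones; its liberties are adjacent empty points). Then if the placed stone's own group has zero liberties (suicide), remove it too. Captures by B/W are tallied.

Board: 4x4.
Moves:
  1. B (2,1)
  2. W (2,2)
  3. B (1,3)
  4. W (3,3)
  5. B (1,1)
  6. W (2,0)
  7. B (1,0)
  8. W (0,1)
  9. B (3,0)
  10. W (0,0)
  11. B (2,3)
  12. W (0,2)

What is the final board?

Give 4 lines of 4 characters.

Answer: WWW.
BB.B
.BWB
B..W

Derivation:
Move 1: B@(2,1) -> caps B=0 W=0
Move 2: W@(2,2) -> caps B=0 W=0
Move 3: B@(1,3) -> caps B=0 W=0
Move 4: W@(3,3) -> caps B=0 W=0
Move 5: B@(1,1) -> caps B=0 W=0
Move 6: W@(2,0) -> caps B=0 W=0
Move 7: B@(1,0) -> caps B=0 W=0
Move 8: W@(0,1) -> caps B=0 W=0
Move 9: B@(3,0) -> caps B=1 W=0
Move 10: W@(0,0) -> caps B=1 W=0
Move 11: B@(2,3) -> caps B=1 W=0
Move 12: W@(0,2) -> caps B=1 W=0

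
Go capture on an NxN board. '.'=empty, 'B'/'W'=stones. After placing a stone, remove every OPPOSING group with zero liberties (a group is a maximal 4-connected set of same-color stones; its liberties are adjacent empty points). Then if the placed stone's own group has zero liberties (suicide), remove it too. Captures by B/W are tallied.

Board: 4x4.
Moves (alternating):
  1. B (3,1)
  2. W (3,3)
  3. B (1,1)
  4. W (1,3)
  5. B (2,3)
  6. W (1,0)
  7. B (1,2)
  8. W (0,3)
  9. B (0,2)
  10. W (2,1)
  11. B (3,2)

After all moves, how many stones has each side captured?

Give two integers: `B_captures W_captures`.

Move 1: B@(3,1) -> caps B=0 W=0
Move 2: W@(3,3) -> caps B=0 W=0
Move 3: B@(1,1) -> caps B=0 W=0
Move 4: W@(1,3) -> caps B=0 W=0
Move 5: B@(2,3) -> caps B=0 W=0
Move 6: W@(1,0) -> caps B=0 W=0
Move 7: B@(1,2) -> caps B=0 W=0
Move 8: W@(0,3) -> caps B=0 W=0
Move 9: B@(0,2) -> caps B=2 W=0
Move 10: W@(2,1) -> caps B=2 W=0
Move 11: B@(3,2) -> caps B=3 W=0

Answer: 3 0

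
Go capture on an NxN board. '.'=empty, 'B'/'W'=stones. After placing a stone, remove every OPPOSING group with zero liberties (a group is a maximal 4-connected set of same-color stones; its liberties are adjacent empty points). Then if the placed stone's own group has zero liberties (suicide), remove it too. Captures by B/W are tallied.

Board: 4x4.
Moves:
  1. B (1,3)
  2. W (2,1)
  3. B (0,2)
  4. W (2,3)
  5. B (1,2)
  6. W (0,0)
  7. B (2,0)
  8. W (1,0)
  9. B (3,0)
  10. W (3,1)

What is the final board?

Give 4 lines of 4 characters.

Move 1: B@(1,3) -> caps B=0 W=0
Move 2: W@(2,1) -> caps B=0 W=0
Move 3: B@(0,2) -> caps B=0 W=0
Move 4: W@(2,3) -> caps B=0 W=0
Move 5: B@(1,2) -> caps B=0 W=0
Move 6: W@(0,0) -> caps B=0 W=0
Move 7: B@(2,0) -> caps B=0 W=0
Move 8: W@(1,0) -> caps B=0 W=0
Move 9: B@(3,0) -> caps B=0 W=0
Move 10: W@(3,1) -> caps B=0 W=2

Answer: W.B.
W.BB
.W.W
.W..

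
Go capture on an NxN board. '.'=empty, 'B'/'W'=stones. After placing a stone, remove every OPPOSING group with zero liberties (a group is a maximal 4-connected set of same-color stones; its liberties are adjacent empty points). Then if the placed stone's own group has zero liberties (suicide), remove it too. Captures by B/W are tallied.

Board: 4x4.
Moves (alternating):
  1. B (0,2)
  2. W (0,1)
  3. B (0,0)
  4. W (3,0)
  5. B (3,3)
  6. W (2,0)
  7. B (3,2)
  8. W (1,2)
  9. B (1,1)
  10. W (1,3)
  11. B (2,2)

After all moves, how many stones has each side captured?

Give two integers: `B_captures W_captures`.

Answer: 1 0

Derivation:
Move 1: B@(0,2) -> caps B=0 W=0
Move 2: W@(0,1) -> caps B=0 W=0
Move 3: B@(0,0) -> caps B=0 W=0
Move 4: W@(3,0) -> caps B=0 W=0
Move 5: B@(3,3) -> caps B=0 W=0
Move 6: W@(2,0) -> caps B=0 W=0
Move 7: B@(3,2) -> caps B=0 W=0
Move 8: W@(1,2) -> caps B=0 W=0
Move 9: B@(1,1) -> caps B=1 W=0
Move 10: W@(1,3) -> caps B=1 W=0
Move 11: B@(2,2) -> caps B=1 W=0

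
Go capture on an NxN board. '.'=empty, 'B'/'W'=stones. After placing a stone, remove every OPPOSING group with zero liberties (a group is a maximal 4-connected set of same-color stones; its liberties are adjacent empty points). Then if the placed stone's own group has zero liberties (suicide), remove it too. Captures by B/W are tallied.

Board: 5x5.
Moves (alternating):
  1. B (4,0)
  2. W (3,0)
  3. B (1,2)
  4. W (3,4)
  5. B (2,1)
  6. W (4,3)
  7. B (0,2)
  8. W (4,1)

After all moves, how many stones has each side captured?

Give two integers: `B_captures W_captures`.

Answer: 0 1

Derivation:
Move 1: B@(4,0) -> caps B=0 W=0
Move 2: W@(3,0) -> caps B=0 W=0
Move 3: B@(1,2) -> caps B=0 W=0
Move 4: W@(3,4) -> caps B=0 W=0
Move 5: B@(2,1) -> caps B=0 W=0
Move 6: W@(4,3) -> caps B=0 W=0
Move 7: B@(0,2) -> caps B=0 W=0
Move 8: W@(4,1) -> caps B=0 W=1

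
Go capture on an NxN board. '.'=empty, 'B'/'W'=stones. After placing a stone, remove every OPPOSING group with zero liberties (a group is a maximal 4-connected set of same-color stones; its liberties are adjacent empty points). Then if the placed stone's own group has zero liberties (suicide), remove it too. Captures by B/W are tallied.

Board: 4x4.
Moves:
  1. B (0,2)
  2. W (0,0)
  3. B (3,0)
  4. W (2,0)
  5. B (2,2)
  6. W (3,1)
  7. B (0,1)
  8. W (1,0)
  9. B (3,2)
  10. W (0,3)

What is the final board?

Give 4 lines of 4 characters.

Move 1: B@(0,2) -> caps B=0 W=0
Move 2: W@(0,0) -> caps B=0 W=0
Move 3: B@(3,0) -> caps B=0 W=0
Move 4: W@(2,0) -> caps B=0 W=0
Move 5: B@(2,2) -> caps B=0 W=0
Move 6: W@(3,1) -> caps B=0 W=1
Move 7: B@(0,1) -> caps B=0 W=1
Move 8: W@(1,0) -> caps B=0 W=1
Move 9: B@(3,2) -> caps B=0 W=1
Move 10: W@(0,3) -> caps B=0 W=1

Answer: WBBW
W...
W.B.
.WB.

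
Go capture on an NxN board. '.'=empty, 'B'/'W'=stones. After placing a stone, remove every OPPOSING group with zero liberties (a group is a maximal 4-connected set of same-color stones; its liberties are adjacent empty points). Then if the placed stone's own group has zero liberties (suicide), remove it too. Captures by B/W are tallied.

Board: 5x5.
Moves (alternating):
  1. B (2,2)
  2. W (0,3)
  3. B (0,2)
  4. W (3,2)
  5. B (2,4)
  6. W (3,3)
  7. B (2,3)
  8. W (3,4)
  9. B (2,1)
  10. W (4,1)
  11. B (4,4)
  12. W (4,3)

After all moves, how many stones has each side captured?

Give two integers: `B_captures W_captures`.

Answer: 0 1

Derivation:
Move 1: B@(2,2) -> caps B=0 W=0
Move 2: W@(0,3) -> caps B=0 W=0
Move 3: B@(0,2) -> caps B=0 W=0
Move 4: W@(3,2) -> caps B=0 W=0
Move 5: B@(2,4) -> caps B=0 W=0
Move 6: W@(3,3) -> caps B=0 W=0
Move 7: B@(2,3) -> caps B=0 W=0
Move 8: W@(3,4) -> caps B=0 W=0
Move 9: B@(2,1) -> caps B=0 W=0
Move 10: W@(4,1) -> caps B=0 W=0
Move 11: B@(4,4) -> caps B=0 W=0
Move 12: W@(4,3) -> caps B=0 W=1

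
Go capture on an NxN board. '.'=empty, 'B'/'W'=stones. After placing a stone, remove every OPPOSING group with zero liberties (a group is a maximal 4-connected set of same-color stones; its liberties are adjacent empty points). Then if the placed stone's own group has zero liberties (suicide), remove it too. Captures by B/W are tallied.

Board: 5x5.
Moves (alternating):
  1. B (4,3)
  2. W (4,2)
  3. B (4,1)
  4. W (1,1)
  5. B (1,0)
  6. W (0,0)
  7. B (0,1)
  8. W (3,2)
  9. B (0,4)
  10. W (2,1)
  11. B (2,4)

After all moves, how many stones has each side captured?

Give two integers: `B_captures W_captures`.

Move 1: B@(4,3) -> caps B=0 W=0
Move 2: W@(4,2) -> caps B=0 W=0
Move 3: B@(4,1) -> caps B=0 W=0
Move 4: W@(1,1) -> caps B=0 W=0
Move 5: B@(1,0) -> caps B=0 W=0
Move 6: W@(0,0) -> caps B=0 W=0
Move 7: B@(0,1) -> caps B=1 W=0
Move 8: W@(3,2) -> caps B=1 W=0
Move 9: B@(0,4) -> caps B=1 W=0
Move 10: W@(2,1) -> caps B=1 W=0
Move 11: B@(2,4) -> caps B=1 W=0

Answer: 1 0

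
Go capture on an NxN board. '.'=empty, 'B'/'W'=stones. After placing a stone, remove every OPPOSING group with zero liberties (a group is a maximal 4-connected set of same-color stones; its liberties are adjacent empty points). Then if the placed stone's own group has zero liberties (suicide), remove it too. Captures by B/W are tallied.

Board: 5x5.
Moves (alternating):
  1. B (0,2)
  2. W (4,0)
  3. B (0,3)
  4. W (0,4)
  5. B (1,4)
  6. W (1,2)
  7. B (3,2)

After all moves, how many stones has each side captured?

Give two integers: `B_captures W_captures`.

Move 1: B@(0,2) -> caps B=0 W=0
Move 2: W@(4,0) -> caps B=0 W=0
Move 3: B@(0,3) -> caps B=0 W=0
Move 4: W@(0,4) -> caps B=0 W=0
Move 5: B@(1,4) -> caps B=1 W=0
Move 6: W@(1,2) -> caps B=1 W=0
Move 7: B@(3,2) -> caps B=1 W=0

Answer: 1 0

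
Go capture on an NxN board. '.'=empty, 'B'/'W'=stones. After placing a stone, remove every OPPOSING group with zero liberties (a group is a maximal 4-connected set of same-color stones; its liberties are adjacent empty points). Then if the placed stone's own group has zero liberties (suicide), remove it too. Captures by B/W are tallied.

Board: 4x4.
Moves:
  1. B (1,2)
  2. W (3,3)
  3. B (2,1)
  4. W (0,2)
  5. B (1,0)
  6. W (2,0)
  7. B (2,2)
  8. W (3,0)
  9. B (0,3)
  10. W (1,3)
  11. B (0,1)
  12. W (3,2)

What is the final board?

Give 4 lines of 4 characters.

Move 1: B@(1,2) -> caps B=0 W=0
Move 2: W@(3,3) -> caps B=0 W=0
Move 3: B@(2,1) -> caps B=0 W=0
Move 4: W@(0,2) -> caps B=0 W=0
Move 5: B@(1,0) -> caps B=0 W=0
Move 6: W@(2,0) -> caps B=0 W=0
Move 7: B@(2,2) -> caps B=0 W=0
Move 8: W@(3,0) -> caps B=0 W=0
Move 9: B@(0,3) -> caps B=0 W=0
Move 10: W@(1,3) -> caps B=0 W=1
Move 11: B@(0,1) -> caps B=0 W=1
Move 12: W@(3,2) -> caps B=0 W=1

Answer: .BW.
B.BW
WBB.
W.WW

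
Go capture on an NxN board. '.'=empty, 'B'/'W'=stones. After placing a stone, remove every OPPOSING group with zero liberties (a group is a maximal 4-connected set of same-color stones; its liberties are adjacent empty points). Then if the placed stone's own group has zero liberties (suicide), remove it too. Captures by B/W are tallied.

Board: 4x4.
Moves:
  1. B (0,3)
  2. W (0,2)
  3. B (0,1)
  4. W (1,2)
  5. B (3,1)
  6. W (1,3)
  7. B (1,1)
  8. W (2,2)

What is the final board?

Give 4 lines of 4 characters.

Move 1: B@(0,3) -> caps B=0 W=0
Move 2: W@(0,2) -> caps B=0 W=0
Move 3: B@(0,1) -> caps B=0 W=0
Move 4: W@(1,2) -> caps B=0 W=0
Move 5: B@(3,1) -> caps B=0 W=0
Move 6: W@(1,3) -> caps B=0 W=1
Move 7: B@(1,1) -> caps B=0 W=1
Move 8: W@(2,2) -> caps B=0 W=1

Answer: .BW.
.BWW
..W.
.B..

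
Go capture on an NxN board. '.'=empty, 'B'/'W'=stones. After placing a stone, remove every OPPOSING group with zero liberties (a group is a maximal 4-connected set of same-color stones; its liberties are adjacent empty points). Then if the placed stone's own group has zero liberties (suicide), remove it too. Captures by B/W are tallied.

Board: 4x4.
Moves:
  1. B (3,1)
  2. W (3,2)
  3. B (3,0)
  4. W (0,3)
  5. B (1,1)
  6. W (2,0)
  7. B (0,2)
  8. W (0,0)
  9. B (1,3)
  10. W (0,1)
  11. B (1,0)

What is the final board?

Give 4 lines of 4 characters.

Move 1: B@(3,1) -> caps B=0 W=0
Move 2: W@(3,2) -> caps B=0 W=0
Move 3: B@(3,0) -> caps B=0 W=0
Move 4: W@(0,3) -> caps B=0 W=0
Move 5: B@(1,1) -> caps B=0 W=0
Move 6: W@(2,0) -> caps B=0 W=0
Move 7: B@(0,2) -> caps B=0 W=0
Move 8: W@(0,0) -> caps B=0 W=0
Move 9: B@(1,3) -> caps B=1 W=0
Move 10: W@(0,1) -> caps B=1 W=0
Move 11: B@(1,0) -> caps B=3 W=0

Answer: ..B.
BB.B
W...
BBW.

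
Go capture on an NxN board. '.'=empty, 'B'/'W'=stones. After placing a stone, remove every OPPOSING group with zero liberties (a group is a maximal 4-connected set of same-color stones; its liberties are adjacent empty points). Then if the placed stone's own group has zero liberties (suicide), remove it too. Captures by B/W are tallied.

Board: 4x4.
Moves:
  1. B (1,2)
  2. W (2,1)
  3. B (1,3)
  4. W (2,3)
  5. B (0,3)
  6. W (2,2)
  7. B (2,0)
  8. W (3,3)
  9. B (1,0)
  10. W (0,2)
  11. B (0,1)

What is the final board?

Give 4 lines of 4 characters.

Answer: .B.B
B.BB
BWWW
...W

Derivation:
Move 1: B@(1,2) -> caps B=0 W=0
Move 2: W@(2,1) -> caps B=0 W=0
Move 3: B@(1,3) -> caps B=0 W=0
Move 4: W@(2,3) -> caps B=0 W=0
Move 5: B@(0,3) -> caps B=0 W=0
Move 6: W@(2,2) -> caps B=0 W=0
Move 7: B@(2,0) -> caps B=0 W=0
Move 8: W@(3,3) -> caps B=0 W=0
Move 9: B@(1,0) -> caps B=0 W=0
Move 10: W@(0,2) -> caps B=0 W=0
Move 11: B@(0,1) -> caps B=1 W=0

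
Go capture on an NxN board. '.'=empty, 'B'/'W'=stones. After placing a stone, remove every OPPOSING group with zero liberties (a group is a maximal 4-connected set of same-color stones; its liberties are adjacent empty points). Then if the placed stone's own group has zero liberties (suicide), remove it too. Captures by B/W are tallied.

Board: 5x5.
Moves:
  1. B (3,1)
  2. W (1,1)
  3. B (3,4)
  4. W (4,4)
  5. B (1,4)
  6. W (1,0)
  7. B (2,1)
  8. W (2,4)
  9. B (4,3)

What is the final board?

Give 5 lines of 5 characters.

Move 1: B@(3,1) -> caps B=0 W=0
Move 2: W@(1,1) -> caps B=0 W=0
Move 3: B@(3,4) -> caps B=0 W=0
Move 4: W@(4,4) -> caps B=0 W=0
Move 5: B@(1,4) -> caps B=0 W=0
Move 6: W@(1,0) -> caps B=0 W=0
Move 7: B@(2,1) -> caps B=0 W=0
Move 8: W@(2,4) -> caps B=0 W=0
Move 9: B@(4,3) -> caps B=1 W=0

Answer: .....
WW..B
.B..W
.B..B
...B.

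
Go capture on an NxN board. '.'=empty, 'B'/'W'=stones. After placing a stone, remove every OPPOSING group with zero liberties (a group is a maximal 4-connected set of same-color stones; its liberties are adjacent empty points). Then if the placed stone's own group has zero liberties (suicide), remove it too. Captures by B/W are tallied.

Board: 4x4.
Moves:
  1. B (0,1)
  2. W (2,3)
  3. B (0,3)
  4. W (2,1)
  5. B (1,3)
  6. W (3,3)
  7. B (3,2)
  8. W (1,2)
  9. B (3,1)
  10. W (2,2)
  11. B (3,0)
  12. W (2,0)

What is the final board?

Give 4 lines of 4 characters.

Move 1: B@(0,1) -> caps B=0 W=0
Move 2: W@(2,3) -> caps B=0 W=0
Move 3: B@(0,3) -> caps B=0 W=0
Move 4: W@(2,1) -> caps B=0 W=0
Move 5: B@(1,3) -> caps B=0 W=0
Move 6: W@(3,3) -> caps B=0 W=0
Move 7: B@(3,2) -> caps B=0 W=0
Move 8: W@(1,2) -> caps B=0 W=0
Move 9: B@(3,1) -> caps B=0 W=0
Move 10: W@(2,2) -> caps B=0 W=0
Move 11: B@(3,0) -> caps B=0 W=0
Move 12: W@(2,0) -> caps B=0 W=3

Answer: .B.B
..WB
WWWW
...W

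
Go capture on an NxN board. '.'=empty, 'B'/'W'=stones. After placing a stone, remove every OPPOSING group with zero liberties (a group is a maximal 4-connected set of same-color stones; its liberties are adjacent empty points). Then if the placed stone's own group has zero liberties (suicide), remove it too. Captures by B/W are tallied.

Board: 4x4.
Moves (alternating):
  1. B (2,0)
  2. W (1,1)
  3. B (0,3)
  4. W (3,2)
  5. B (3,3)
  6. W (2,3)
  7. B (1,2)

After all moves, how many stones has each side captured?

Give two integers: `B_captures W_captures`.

Move 1: B@(2,0) -> caps B=0 W=0
Move 2: W@(1,1) -> caps B=0 W=0
Move 3: B@(0,3) -> caps B=0 W=0
Move 4: W@(3,2) -> caps B=0 W=0
Move 5: B@(3,3) -> caps B=0 W=0
Move 6: W@(2,3) -> caps B=0 W=1
Move 7: B@(1,2) -> caps B=0 W=1

Answer: 0 1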